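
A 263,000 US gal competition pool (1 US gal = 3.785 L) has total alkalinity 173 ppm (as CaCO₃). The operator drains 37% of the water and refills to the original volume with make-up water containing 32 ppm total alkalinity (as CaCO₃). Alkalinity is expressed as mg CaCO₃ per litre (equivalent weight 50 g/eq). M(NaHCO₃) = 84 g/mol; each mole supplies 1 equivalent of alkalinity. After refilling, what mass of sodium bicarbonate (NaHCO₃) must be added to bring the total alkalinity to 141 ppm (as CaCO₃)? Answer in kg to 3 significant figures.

33.7 kg

Volume: 263,000 US gal × 3.785 L/gal = 995,455 L.
After draining 37% and refilling: 173 × 0.63 + 32 × 0.37 = 120.83 ppm.
Deficit to target: 141 − 120.83 = 20.17 mg/L.
As CaCO₃: 20.17 mg/L × 995,455 L = 20,080 g; ÷ 50 g/eq ÷ 1 = 401.6 mol NaHCO₃.
Mass: 401.6 × 84 = 33,730 g.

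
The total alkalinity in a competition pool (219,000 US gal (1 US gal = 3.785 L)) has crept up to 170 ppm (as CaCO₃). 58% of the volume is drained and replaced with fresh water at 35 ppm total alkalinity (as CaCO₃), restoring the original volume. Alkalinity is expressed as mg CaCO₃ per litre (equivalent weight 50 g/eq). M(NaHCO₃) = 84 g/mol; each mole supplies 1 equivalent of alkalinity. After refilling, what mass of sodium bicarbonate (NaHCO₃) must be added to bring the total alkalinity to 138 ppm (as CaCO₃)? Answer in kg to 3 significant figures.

Volume: 219,000 US gal × 3.785 L/gal = 828,915 L.
After draining 58% and refilling: 170 × 0.42 + 35 × 0.58 = 91.7 ppm.
Deficit to target: 138 − 91.7 = 46.3 mg/L.
As CaCO₃: 46.3 mg/L × 828,915 L = 38,380 g; ÷ 50 g/eq ÷ 1 = 767.6 mol NaHCO₃.
Mass: 767.6 × 84 = 64,480 g.

64.5 kg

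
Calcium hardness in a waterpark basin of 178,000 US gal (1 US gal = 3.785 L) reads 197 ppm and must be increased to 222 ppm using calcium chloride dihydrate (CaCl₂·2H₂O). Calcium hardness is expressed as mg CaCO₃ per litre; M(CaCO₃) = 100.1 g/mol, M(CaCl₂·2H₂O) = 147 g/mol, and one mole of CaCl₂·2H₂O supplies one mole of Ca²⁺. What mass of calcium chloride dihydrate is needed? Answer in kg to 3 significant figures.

Volume: 178,000 US gal × 3.785 L/gal = 673,730 L.
Hardness to add: (222 − 197) = 25 mg/L as CaCO₃ × 673,730 L = 16,840 g as CaCO₃.
Moles of Ca²⁺ (1 mol Ca²⁺ ≡ 1 mol CaCO₃): 16,840 / 100.1 g/mol = 168.3 mol.
Mass of CaCl₂·2H₂O: 168.3 × 147 = 24,730 g.

24.7 kg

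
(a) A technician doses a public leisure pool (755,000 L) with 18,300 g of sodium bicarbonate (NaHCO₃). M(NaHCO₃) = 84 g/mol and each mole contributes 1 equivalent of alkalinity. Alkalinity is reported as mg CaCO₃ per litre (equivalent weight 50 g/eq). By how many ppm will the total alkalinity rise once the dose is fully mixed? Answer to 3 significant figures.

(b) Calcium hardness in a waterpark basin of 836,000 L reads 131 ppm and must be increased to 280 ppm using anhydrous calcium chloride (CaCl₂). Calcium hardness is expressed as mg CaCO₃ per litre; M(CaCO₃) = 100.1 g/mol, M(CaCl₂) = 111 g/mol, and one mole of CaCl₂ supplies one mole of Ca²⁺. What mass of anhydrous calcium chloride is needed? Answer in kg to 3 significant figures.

(a) Moles of NaHCO₃: 18,300 g ÷ 84 g/mol = 217.9 mol → 217.9 eq of alkalinity.
(a) As CaCO₃: 217.9 eq × 50 g/eq = 10,890 g.
(a) Rise: 10,890 g / 755,000 L × 1000 = 14.43 mg/L.

(b) Hardness to add: (280 − 131) = 149 mg/L as CaCO₃ × 836,000 L = 124,600 g as CaCO₃.
(b) Moles of Ca²⁺ (1 mol Ca²⁺ ≡ 1 mol CaCO₃): 124,600 / 100.1 g/mol = 1244 mol.
(b) Mass of CaCl₂: 1244 × 111 = 138,100 g.

(a) 14.4 ppm; (b) 138 kg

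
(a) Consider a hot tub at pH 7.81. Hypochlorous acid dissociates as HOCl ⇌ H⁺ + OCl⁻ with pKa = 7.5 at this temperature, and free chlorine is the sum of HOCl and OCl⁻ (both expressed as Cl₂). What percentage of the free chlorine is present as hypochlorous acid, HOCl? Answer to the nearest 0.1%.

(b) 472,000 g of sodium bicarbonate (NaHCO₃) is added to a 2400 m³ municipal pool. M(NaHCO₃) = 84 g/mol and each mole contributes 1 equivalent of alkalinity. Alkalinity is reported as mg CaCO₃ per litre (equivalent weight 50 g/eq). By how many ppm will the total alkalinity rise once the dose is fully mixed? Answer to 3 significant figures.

(a) 32.9%; (b) 117 ppm

(a) [OCl⁻]/[HOCl] = 10^(pH − pKa) = 10^(7.81 − 7.5) = 10^0.31 = 2.042.
(a) Fraction as HOCl = 1 / (1 + 2.042) = 0.3288.

(b) Volume: 2400 m³ = 2,400,000 L.
(b) Moles of NaHCO₃: 472,000 g ÷ 84 g/mol = 5619 mol → 5619 eq of alkalinity.
(b) As CaCO₃: 5619 eq × 50 g/eq = 281,000 g.
(b) Rise: 281,000 g / 2,400,000 L × 1000 = 117.1 mg/L.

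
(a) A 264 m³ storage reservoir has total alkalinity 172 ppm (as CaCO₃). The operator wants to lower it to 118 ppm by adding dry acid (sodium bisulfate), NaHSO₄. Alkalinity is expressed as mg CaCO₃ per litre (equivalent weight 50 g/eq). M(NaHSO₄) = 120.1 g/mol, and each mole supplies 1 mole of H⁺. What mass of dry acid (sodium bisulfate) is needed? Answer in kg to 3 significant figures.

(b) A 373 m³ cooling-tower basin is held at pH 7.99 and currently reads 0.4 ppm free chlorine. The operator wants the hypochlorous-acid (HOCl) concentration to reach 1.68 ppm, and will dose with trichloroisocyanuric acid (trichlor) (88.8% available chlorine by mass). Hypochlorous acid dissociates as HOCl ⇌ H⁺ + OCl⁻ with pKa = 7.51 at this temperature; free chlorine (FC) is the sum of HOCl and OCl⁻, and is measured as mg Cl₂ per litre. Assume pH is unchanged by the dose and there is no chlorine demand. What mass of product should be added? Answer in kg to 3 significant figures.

(a) 34.2 kg; (b) 2.67 kg

(a) Volume: 264 m³ = 264,000 L.
(a) Alkalinity to neutralize: (172 − 118) = 54 mg/L as CaCO₃ × 264,000 L = 14,260 g as CaCO₃.
(a) Equivalents of H⁺ required: 14,260 ÷ 50 g/eq = 285.1 eq = 285.1 mol NaHSO₄.
(a) Mass of NaHSO₄: 285.1 × 120.1 = 34,240 g.

(b) Volume: 373 m³ = 373,000 L.
(b) [OCl⁻]/[HOCl] = 10^(pH − pKa) = 10^(7.99 − 7.51) = 3.02; fraction as HOCl = 1/(1 + 3.02) = 0.2488.
(b) Free chlorine required for 1.68 ppm HOCl: 1.68 / 0.2488 = 6.754 ppm.
(b) FC to add: 6.754 − 0.4 = 6.354 mg/L as Cl₂.
(b) Cl₂ equivalent: 6.354 mg/L × 373,000 L = 2370 g.
(b) Product at 88.8% available Cl: 2370 / 0.888 = 2669 g.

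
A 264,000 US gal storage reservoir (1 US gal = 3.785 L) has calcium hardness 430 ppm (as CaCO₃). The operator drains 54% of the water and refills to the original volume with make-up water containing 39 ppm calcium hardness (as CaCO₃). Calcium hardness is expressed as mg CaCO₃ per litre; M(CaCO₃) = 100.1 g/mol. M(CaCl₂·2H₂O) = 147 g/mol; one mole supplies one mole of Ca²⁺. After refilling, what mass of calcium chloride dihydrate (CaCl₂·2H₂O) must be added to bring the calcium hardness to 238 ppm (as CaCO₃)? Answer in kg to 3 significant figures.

28.1 kg

Volume: 264,000 US gal × 3.785 L/gal = 999,240 L.
After draining 54% and refilling: 430 × 0.46 + 39 × 0.54 = 218.86 ppm.
Deficit to target: 238 − 218.86 = 19.14 mg/L.
As CaCO₃: 19.14 mg/L × 999,240 L = 19,130 g; ÷ 100.1 = 191.1 mol Ca²⁺.
Mass: 191.1 × 147 = 28,090 g.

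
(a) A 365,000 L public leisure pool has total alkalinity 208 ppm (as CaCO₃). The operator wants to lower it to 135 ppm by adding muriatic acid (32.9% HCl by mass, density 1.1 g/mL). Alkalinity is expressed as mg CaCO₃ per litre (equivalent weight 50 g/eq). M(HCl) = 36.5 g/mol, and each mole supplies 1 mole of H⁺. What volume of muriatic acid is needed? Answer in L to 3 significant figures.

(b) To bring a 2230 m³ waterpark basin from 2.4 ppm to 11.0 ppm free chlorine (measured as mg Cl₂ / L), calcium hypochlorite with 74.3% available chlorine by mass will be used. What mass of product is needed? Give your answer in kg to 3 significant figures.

(a) 53.7 L; (b) 25.8 kg

(a) Alkalinity to neutralize: (208 − 135) = 73 mg/L as CaCO₃ × 365,000 L = 26,640 g as CaCO₃.
(a) Equivalents of H⁺ required: 26,640 ÷ 50 g/eq = 532.9 eq = 532.9 mol HCl.
(a) Mass of HCl: 532.9 × 36.5 = 19,450 g.
(a) Mass of 32.9% solution: 19,450 / 0.329 = 59,120 g.
(a) Volume: 59,120 g ÷ 1.1 g/mL = 53,750 mL.

(b) Volume: 2230 m³ = 2,230,000 L.
(b) Chlorine deficit: 11.0 − 2.4 = 8.6 ppm = 8.6 mg/L as Cl₂.
(b) Cl₂ equivalent needed: 8.6 mg/L × 2,230,000 L = 19,180,000 mg = 19,180 g.
(b) Product at 74.3% available chlorine: 19,180 / 0.743 = 25,810 g.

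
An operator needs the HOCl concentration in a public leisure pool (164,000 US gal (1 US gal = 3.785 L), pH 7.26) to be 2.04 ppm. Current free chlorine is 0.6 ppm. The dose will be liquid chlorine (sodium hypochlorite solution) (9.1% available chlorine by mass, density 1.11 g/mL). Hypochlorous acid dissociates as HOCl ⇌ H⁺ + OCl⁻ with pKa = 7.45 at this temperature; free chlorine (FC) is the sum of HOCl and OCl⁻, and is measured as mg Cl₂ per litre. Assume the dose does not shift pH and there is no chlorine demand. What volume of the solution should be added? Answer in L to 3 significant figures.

16.9 L

Volume: 164,000 US gal × 3.785 L/gal = 620,740 L.
[OCl⁻]/[HOCl] = 10^(pH − pKa) = 10^(7.26 − 7.45) = 0.6457; fraction as HOCl = 1/(1 + 0.6457) = 0.6077.
Free chlorine required for 2.04 ppm HOCl: 2.04 / 0.6077 = 3.357 ppm.
FC to add: 3.357 − 0.6 = 2.757 mg/L as Cl₂.
Cl₂ equivalent: 2.757 mg/L × 620,740 L = 1711 g.
Product at 9.1% available Cl: 1711 / 0.091 = 18,810 g.
Volume: 18,810 g ÷ 1.11 g/mL = 16,940 mL.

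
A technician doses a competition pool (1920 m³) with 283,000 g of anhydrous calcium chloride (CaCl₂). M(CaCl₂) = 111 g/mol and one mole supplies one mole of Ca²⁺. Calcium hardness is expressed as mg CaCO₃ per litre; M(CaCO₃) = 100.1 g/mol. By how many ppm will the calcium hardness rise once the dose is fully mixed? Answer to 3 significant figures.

Volume: 1920 m³ = 1,920,000 L.
Moles of Ca²⁺: 283,000 g ÷ 111 g/mol = 2550 mol.
As CaCO₃: 2550 mol × 100.1 g/mol = 255,200 g.
Rise: 255,200 g / 1,920,000 L × 1000 = 132.9 mg/L.

133 ppm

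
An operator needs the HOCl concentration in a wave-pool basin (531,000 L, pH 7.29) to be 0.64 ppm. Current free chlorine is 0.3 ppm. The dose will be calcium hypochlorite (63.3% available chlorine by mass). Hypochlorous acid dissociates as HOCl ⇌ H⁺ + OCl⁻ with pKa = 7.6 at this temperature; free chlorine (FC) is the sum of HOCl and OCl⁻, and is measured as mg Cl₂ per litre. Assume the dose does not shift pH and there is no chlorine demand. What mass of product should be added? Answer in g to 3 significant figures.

548 g

[OCl⁻]/[HOCl] = 10^(pH − pKa) = 10^(7.29 − 7.6) = 0.4898; fraction as HOCl = 1/(1 + 0.4898) = 0.6712.
Free chlorine required for 0.64 ppm HOCl: 0.64 / 0.6712 = 0.9535 ppm.
FC to add: 0.9535 − 0.3 = 0.6535 mg/L as Cl₂.
Cl₂ equivalent: 0.6535 mg/L × 531,000 L = 347 g.
Product at 63.3% available Cl: 347 / 0.633 = 548.2 g.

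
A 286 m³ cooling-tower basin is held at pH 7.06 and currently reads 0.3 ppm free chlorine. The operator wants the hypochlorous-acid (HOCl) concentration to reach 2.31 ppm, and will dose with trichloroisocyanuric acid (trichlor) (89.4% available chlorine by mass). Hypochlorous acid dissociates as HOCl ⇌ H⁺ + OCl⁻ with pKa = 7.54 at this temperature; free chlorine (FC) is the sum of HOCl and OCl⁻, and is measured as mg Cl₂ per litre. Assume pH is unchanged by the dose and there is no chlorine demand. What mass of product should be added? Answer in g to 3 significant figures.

Volume: 286 m³ = 286,000 L.
[OCl⁻]/[HOCl] = 10^(pH − pKa) = 10^(7.06 − 7.54) = 0.3311; fraction as HOCl = 1/(1 + 0.3311) = 0.7512.
Free chlorine required for 2.31 ppm HOCl: 2.31 / 0.7512 = 3.075 ppm.
FC to add: 3.075 − 0.3 = 2.775 mg/L as Cl₂.
Cl₂ equivalent: 2.775 mg/L × 286,000 L = 793.6 g.
Product at 89.4% available Cl: 793.6 / 0.894 = 887.7 g.

888 g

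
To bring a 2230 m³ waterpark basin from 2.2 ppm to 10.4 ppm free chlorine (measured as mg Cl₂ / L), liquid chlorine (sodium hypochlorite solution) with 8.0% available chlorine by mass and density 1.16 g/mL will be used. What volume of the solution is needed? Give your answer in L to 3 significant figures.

197 L

Volume: 2230 m³ = 2,230,000 L.
Chlorine deficit: 10.4 − 2.2 = 8.2 ppm = 8.2 mg/L as Cl₂.
Cl₂ equivalent needed: 8.2 mg/L × 2,230,000 L = 18,290,000 mg = 18,290 g.
Product at 8.0% available chlorine: 18,290 / 0.08 = 228,600 g.
Volume at density 1.16 g/mL: 228,600 g ÷ 1.16 g/mL = 197,000 mL.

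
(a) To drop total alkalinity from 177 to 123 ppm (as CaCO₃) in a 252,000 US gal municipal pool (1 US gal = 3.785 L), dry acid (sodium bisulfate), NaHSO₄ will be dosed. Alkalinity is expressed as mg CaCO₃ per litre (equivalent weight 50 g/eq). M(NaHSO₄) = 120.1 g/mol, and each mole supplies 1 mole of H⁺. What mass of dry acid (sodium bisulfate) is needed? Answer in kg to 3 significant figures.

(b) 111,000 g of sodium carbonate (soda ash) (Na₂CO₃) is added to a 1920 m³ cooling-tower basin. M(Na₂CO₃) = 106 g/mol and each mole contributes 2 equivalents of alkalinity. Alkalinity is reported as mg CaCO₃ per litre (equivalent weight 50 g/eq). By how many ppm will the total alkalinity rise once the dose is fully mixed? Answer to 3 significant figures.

(a) 124 kg; (b) 54.5 ppm

(a) Volume: 252,000 US gal × 3.785 L/gal = 953,820 L.
(a) Alkalinity to neutralize: (177 − 123) = 54 mg/L as CaCO₃ × 953,820 L = 51,510 g as CaCO₃.
(a) Equivalents of H⁺ required: 51,510 ÷ 50 g/eq = 1030 eq = 1030 mol NaHSO₄.
(a) Mass of NaHSO₄: 1030 × 120.1 = 123,700 g.

(b) Volume: 1920 m³ = 1,920,000 L.
(b) Moles of Na₂CO₃: 111,000 g ÷ 106 g/mol = 1047 mol → 2094 eq of alkalinity.
(b) As CaCO₃: 2094 eq × 50 g/eq = 104,700 g.
(b) Rise: 104,700 g / 1,920,000 L × 1000 = 54.54 mg/L.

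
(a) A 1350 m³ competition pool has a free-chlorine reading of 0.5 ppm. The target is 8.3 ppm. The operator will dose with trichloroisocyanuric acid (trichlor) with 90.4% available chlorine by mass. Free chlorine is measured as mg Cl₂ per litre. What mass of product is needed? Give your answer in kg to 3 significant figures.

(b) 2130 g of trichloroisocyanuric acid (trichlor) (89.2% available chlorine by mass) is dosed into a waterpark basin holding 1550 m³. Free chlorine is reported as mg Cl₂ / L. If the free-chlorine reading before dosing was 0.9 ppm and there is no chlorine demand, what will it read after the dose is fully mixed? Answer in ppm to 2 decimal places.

(a) 11.6 kg; (b) 2.13 ppm

(a) Volume: 1350 m³ = 1,350,000 L.
(a) Chlorine deficit: 8.3 − 0.5 = 7.8 ppm = 7.8 mg/L as Cl₂.
(a) Cl₂ equivalent needed: 7.8 mg/L × 1,350,000 L = 10,530,000 mg = 10,530 g.
(a) Product at 90.4% available chlorine: 10,530 / 0.904 = 11,650 g.

(b) Volume: 1550 m³ = 1,550,000 L.
(b) Available chlorine delivered: 2130 g × 0.892 = 1900 g as Cl₂.
(b) Concentration rise: 1900 g / 1,550,000 L = 1.226 mg/L = 1.23 ppm.
(b) Final FC: 0.9 + 1.23 = 2.13 ppm.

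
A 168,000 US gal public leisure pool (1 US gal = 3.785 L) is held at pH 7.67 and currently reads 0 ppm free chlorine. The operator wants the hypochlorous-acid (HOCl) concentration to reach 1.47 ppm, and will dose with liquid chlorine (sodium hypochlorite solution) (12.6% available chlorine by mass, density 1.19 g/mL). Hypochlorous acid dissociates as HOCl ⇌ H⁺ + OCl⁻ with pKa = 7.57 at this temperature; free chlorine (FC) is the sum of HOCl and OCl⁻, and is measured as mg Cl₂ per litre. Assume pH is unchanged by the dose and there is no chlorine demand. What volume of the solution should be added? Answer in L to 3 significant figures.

14.1 L

Volume: 168,000 US gal × 3.785 L/gal = 635,880 L.
[OCl⁻]/[HOCl] = 10^(pH − pKa) = 10^(7.67 − 7.57) = 1.259; fraction as HOCl = 1/(1 + 1.259) = 0.4427.
Free chlorine required for 1.47 ppm HOCl: 1.47 / 0.4427 = 3.321 ppm.
FC to add: 3.321 − 0 = 3.321 mg/L as Cl₂.
Cl₂ equivalent: 3.321 mg/L × 635,880 L = 2112 g.
Product at 12.6% available Cl: 2112 / 0.126 = 16,760 g.
Volume: 16,760 g ÷ 1.19 g/mL = 14,080 mL.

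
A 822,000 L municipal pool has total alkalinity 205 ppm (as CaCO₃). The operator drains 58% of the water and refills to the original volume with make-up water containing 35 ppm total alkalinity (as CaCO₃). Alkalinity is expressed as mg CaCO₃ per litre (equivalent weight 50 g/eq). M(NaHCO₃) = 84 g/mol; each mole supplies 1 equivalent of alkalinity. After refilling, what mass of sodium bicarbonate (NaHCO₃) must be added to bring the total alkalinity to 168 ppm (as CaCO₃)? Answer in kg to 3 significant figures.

85.1 kg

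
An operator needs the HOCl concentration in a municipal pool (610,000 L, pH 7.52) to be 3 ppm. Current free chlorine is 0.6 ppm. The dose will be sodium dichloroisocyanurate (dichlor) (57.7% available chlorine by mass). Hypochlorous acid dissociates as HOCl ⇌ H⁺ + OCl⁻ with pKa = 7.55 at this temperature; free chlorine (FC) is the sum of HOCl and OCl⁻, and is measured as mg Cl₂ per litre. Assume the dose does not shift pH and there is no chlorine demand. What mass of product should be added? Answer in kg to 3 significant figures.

[OCl⁻]/[HOCl] = 10^(pH − pKa) = 10^(7.52 − 7.55) = 0.9333; fraction as HOCl = 1/(1 + 0.9333) = 0.5173.
Free chlorine required for 3 ppm HOCl: 3 / 0.5173 = 5.8 ppm.
FC to add: 5.8 − 0.6 = 5.2 mg/L as Cl₂.
Cl₂ equivalent: 5.2 mg/L × 610,000 L = 3172 g.
Product at 57.7% available Cl: 3172 / 0.577 = 5497 g.

5.50 kg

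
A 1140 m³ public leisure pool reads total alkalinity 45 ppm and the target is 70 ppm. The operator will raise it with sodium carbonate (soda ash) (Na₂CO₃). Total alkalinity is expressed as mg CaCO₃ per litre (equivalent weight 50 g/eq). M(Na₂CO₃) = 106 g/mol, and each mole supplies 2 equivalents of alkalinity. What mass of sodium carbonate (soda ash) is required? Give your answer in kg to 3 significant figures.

30.2 kg

Volume: 1140 m³ = 1,140,000 L.
Alkalinity to add: (70 − 45) = 25 mg/L as CaCO₃ × 1,140,000 L = 28,500 g as CaCO₃.
Equivalents: 28,500 g ÷ 50 g/eq = 570 eq.
Each mole of Na₂CO₃ supplies 2 eq, so 570 / 2 = 285 mol.
Mass: 285 mol × 106 g/mol = 30,210 g.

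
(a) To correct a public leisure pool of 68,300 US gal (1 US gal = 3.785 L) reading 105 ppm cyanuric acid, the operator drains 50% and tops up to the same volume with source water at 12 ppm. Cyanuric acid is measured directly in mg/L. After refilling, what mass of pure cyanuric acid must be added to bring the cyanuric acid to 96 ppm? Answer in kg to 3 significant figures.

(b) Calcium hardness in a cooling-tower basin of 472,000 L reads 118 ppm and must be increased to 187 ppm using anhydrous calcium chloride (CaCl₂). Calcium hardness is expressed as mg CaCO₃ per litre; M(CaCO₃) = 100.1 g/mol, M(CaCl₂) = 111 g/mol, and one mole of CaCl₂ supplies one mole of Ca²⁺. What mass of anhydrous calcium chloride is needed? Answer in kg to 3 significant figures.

(a) Volume: 68,300 US gal × 3.785 L/gal = 258,516 L.
(a) After draining 50% and refilling: 105 × 0.50 + 12 × 0.50 = 58.5 ppm.
(a) Deficit to target: 96 − 58.5 = 37.5 mg/L.
(a) Mass: 37.5 mg/L × 258,516 L = 9694 g cyanuric acid.

(b) Hardness to add: (187 − 118) = 69 mg/L as CaCO₃ × 472,000 L = 32,570 g as CaCO₃.
(b) Moles of Ca²⁺ (1 mol Ca²⁺ ≡ 1 mol CaCO₃): 32,570 / 100.1 g/mol = 325.4 mol.
(b) Mass of CaCl₂: 325.4 × 111 = 36,110 g.

(a) 9.69 kg; (b) 36.1 kg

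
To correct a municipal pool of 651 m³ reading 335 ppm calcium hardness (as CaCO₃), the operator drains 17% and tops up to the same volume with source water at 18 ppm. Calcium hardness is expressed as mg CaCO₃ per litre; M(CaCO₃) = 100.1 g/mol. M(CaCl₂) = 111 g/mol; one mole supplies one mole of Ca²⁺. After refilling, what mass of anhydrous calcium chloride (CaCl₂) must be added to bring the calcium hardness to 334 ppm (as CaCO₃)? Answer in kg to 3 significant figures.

38.2 kg

Volume: 651 m³ = 651,000 L.
After draining 17% and refilling: 335 × 0.83 + 18 × 0.17 = 281.11 ppm.
Deficit to target: 334 − 281.11 = 52.89 mg/L.
As CaCO₃: 52.89 mg/L × 651,000 L = 34,430 g; ÷ 100.1 = 344 mol Ca²⁺.
Mass: 344 × 111 = 38,180 g.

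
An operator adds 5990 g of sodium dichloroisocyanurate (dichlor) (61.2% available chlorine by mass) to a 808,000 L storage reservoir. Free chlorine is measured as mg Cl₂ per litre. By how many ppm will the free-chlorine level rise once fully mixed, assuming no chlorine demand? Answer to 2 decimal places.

4.54 ppm

Available chlorine delivered: 5990 g × 0.612 = 3666 g as Cl₂.
Concentration rise: 3666 g / 808,000 L = 4.537 mg/L = 4.54 ppm.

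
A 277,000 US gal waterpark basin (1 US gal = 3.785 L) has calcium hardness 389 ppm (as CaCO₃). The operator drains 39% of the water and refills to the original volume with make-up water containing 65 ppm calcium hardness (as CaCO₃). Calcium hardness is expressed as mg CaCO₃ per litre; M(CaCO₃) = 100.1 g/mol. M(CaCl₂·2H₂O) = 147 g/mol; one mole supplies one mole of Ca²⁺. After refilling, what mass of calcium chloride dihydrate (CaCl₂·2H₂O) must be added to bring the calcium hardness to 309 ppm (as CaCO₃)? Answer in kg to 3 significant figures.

71.4 kg

Volume: 277,000 US gal × 3.785 L/gal = 1,048,445 L.
After draining 39% and refilling: 389 × 0.61 + 65 × 0.39 = 262.64 ppm.
Deficit to target: 309 − 262.64 = 46.36 mg/L.
As CaCO₃: 46.36 mg/L × 1,048,445 L = 48,610 g; ÷ 100.1 = 485.6 mol Ca²⁺.
Mass: 485.6 × 147 = 71,380 g.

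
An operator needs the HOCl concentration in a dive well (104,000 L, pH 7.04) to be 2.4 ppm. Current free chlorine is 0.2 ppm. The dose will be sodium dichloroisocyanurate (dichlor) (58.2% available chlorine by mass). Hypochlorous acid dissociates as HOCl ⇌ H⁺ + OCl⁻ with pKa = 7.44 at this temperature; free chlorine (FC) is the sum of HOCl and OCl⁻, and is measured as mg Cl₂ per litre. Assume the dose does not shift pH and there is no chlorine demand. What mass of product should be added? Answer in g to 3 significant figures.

564 g

[OCl⁻]/[HOCl] = 10^(pH − pKa) = 10^(7.04 − 7.44) = 0.3981; fraction as HOCl = 1/(1 + 0.3981) = 0.7153.
Free chlorine required for 2.4 ppm HOCl: 2.4 / 0.7153 = 3.355 ppm.
FC to add: 3.355 − 0.2 = 3.155 mg/L as Cl₂.
Cl₂ equivalent: 3.155 mg/L × 104,000 L = 328.2 g.
Product at 58.2% available Cl: 328.2 / 0.582 = 563.9 g.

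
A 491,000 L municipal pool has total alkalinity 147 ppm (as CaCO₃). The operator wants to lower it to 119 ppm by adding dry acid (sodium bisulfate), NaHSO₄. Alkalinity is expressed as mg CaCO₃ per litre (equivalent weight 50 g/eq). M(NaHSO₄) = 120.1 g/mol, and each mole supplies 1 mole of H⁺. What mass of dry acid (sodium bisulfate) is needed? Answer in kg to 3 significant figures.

33.0 kg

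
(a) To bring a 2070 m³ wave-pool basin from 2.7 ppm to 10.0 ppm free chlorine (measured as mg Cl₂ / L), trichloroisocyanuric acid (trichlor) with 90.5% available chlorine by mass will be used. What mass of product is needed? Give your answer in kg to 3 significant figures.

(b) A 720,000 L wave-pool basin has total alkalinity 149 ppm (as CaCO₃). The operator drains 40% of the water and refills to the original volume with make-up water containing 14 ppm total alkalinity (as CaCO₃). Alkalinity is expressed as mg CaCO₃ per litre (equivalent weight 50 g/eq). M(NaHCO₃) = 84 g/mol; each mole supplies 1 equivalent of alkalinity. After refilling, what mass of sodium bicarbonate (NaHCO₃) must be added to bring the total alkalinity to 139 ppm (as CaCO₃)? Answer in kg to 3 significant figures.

(a) Volume: 2070 m³ = 2,070,000 L.
(a) Chlorine deficit: 10.0 − 2.7 = 7.3 ppm = 7.3 mg/L as Cl₂.
(a) Cl₂ equivalent needed: 7.3 mg/L × 2,070,000 L = 15,110,000 mg = 15,110 g.
(a) Product at 90.5% available chlorine: 15,110 / 0.905 = 16,700 g.

(b) After draining 40% and refilling: 149 × 0.60 + 14 × 0.40 = 95 ppm.
(b) Deficit to target: 139 − 95 = 44 mg/L.
(b) As CaCO₃: 44 mg/L × 720,000 L = 31,680 g; ÷ 50 g/eq ÷ 1 = 633.6 mol NaHCO₃.
(b) Mass: 633.6 × 84 = 53,220 g.

(a) 16.7 kg; (b) 53.2 kg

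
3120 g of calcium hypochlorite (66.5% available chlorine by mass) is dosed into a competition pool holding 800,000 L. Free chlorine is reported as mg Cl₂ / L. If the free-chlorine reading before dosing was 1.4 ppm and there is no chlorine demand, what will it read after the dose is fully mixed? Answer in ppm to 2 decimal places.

Available chlorine delivered: 3120 g × 0.665 = 2075 g as Cl₂.
Concentration rise: 2075 g / 800,000 L = 2.594 mg/L = 2.59 ppm.
Final FC: 1.4 + 2.59 = 3.99 ppm.

3.99 ppm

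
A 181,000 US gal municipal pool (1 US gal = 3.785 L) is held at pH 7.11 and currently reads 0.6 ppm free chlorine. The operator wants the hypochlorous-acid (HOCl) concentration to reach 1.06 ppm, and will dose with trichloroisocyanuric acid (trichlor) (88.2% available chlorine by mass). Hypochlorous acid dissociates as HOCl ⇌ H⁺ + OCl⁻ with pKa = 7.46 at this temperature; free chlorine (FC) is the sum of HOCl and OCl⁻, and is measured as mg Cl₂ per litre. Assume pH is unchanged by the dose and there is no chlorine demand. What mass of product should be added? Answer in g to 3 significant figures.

Volume: 181,000 US gal × 3.785 L/gal = 685,085 L.
[OCl⁻]/[HOCl] = 10^(pH − pKa) = 10^(7.11 − 7.46) = 0.4467; fraction as HOCl = 1/(1 + 0.4467) = 0.6912.
Free chlorine required for 1.06 ppm HOCl: 1.06 / 0.6912 = 1.533 ppm.
FC to add: 1.533 − 0.6 = 0.9335 mg/L as Cl₂.
Cl₂ equivalent: 0.9335 mg/L × 685,085 L = 639.5 g.
Product at 88.2% available Cl: 639.5 / 0.882 = 725.1 g.

725 g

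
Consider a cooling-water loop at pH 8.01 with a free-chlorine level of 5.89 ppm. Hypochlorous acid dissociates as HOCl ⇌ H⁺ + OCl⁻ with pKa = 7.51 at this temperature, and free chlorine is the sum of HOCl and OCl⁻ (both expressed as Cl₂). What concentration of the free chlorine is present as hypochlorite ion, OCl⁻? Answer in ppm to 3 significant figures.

4.47 ppm

[OCl⁻]/[HOCl] = 10^(pH − pKa) = 10^(8.01 − 7.51) = 10^0.50 = 3.162.
Fraction as HOCl = 1 / (1 + 3.162) = 0.2403.
OCl⁻ = (1 − 0.2403) × 5.89 ppm = 4.475 ppm.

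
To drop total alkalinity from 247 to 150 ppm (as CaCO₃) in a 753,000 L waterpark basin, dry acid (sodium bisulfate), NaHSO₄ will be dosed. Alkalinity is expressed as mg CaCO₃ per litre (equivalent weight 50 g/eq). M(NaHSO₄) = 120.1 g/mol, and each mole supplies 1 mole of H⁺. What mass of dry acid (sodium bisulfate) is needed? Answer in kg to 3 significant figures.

175 kg

Alkalinity to neutralize: (247 − 150) = 97 mg/L as CaCO₃ × 753,000 L = 73,040 g as CaCO₃.
Equivalents of H⁺ required: 73,040 ÷ 50 g/eq = 1461 eq = 1461 mol NaHSO₄.
Mass of NaHSO₄: 1461 × 120.1 = 175,400 g.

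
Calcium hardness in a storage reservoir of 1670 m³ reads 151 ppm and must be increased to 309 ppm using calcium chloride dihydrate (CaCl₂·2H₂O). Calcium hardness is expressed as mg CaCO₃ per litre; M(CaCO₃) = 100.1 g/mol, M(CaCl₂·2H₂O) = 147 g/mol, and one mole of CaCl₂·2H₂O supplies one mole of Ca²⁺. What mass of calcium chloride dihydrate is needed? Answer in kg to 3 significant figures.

387 kg

Volume: 1670 m³ = 1,670,000 L.
Hardness to add: (309 − 151) = 158 mg/L as CaCO₃ × 1,670,000 L = 263,900 g as CaCO₃.
Moles of Ca²⁺ (1 mol Ca²⁺ ≡ 1 mol CaCO₃): 263,900 / 100.1 g/mol = 2636 mol.
Mass of CaCl₂·2H₂O: 2636 × 147 = 387,500 g.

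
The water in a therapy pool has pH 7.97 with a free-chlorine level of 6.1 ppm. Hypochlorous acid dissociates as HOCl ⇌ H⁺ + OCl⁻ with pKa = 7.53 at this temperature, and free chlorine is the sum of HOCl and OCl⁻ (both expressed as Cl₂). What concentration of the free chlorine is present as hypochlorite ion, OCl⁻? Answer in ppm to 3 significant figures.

[OCl⁻]/[HOCl] = 10^(pH − pKa) = 10^(7.97 − 7.53) = 10^0.44 = 2.754.
Fraction as HOCl = 1 / (1 + 2.754) = 0.2664.
OCl⁻ = (1 − 0.2664) × 6.1 ppm = 4.475 ppm.

4.48 ppm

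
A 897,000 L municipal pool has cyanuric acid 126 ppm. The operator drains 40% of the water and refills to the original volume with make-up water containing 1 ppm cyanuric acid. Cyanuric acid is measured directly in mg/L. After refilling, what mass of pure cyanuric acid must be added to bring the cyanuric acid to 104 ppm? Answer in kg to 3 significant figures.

After draining 40% and refilling: 126 × 0.60 + 1 × 0.40 = 76 ppm.
Deficit to target: 104 − 76 = 28 mg/L.
Mass: 28 mg/L × 897,000 L = 25,120 g cyanuric acid.

25.1 kg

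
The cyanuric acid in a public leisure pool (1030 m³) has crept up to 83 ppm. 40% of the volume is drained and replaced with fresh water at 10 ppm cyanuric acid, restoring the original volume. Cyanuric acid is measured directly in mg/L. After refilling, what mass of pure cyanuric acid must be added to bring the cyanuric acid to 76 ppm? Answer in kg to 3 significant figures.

Volume: 1030 m³ = 1,030,000 L.
After draining 40% and refilling: 83 × 0.60 + 10 × 0.40 = 53.8 ppm.
Deficit to target: 76 − 53.8 = 22.2 mg/L.
Mass: 22.2 mg/L × 1,030,000 L = 22,870 g cyanuric acid.

22.9 kg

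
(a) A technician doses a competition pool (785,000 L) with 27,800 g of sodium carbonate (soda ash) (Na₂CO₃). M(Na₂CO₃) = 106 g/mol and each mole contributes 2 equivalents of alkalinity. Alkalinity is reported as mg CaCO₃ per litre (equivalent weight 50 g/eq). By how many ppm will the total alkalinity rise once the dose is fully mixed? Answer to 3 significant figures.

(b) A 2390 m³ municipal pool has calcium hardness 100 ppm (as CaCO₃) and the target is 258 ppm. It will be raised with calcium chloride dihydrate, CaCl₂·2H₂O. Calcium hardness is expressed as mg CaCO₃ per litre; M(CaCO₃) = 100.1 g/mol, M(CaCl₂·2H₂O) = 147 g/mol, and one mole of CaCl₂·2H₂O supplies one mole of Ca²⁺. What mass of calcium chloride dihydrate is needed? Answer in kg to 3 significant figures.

(a) 33.4 ppm; (b) 555 kg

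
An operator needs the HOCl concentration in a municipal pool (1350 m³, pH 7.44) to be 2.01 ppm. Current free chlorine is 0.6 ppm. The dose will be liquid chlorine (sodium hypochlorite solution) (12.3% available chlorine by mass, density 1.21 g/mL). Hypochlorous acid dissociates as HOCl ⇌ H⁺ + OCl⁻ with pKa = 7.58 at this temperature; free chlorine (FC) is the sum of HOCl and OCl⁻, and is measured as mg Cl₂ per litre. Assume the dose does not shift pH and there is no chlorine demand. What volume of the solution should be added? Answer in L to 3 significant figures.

Volume: 1350 m³ = 1,350,000 L.
[OCl⁻]/[HOCl] = 10^(pH − pKa) = 10^(7.44 − 7.58) = 0.7244; fraction as HOCl = 1/(1 + 0.7244) = 0.5799.
Free chlorine required for 2.01 ppm HOCl: 2.01 / 0.5799 = 3.466 ppm.
FC to add: 3.466 − 0.6 = 2.866 mg/L as Cl₂.
Cl₂ equivalent: 2.866 mg/L × 1,350,000 L = 3869 g.
Product at 12.3% available Cl: 3869 / 0.123 = 31,460 g.
Volume: 31,460 g ÷ 1.21 g/mL = 26,000 mL.

26.0 L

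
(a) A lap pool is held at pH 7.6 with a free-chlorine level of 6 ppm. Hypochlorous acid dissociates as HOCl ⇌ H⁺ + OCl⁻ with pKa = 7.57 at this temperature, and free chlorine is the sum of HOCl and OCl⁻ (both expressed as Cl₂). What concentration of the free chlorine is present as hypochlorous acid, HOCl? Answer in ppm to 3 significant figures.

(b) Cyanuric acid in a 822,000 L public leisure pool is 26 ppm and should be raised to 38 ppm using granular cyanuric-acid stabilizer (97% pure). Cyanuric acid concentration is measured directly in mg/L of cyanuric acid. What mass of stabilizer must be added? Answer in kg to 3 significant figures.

(a) 2.90 ppm; (b) 10.2 kg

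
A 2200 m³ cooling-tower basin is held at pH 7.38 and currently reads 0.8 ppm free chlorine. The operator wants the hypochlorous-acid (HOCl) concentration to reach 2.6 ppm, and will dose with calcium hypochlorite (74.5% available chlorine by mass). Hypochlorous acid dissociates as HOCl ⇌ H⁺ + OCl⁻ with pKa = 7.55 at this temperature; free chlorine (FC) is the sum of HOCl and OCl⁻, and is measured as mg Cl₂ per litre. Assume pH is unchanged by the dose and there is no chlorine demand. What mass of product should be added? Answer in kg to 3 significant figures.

10.5 kg

Volume: 2200 m³ = 2,200,000 L.
[OCl⁻]/[HOCl] = 10^(pH − pKa) = 10^(7.38 − 7.55) = 0.6761; fraction as HOCl = 1/(1 + 0.6761) = 0.5966.
Free chlorine required for 2.6 ppm HOCl: 2.6 / 0.5966 = 4.358 ppm.
FC to add: 4.358 − 0.8 = 3.558 mg/L as Cl₂.
Cl₂ equivalent: 3.558 mg/L × 2,200,000 L = 7827 g.
Product at 74.5% available Cl: 7827 / 0.745 = 10,510 g.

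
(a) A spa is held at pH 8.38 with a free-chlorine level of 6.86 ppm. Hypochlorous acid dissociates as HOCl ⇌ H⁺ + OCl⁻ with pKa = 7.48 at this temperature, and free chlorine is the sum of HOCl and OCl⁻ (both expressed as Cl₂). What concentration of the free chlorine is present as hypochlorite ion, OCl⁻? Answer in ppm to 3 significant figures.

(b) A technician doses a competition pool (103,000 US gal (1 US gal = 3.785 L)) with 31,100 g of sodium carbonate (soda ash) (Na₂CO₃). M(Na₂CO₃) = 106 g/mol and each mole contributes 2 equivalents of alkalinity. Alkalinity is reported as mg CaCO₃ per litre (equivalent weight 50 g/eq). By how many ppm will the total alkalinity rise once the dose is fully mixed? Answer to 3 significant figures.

(a) [OCl⁻]/[HOCl] = 10^(pH − pKa) = 10^(8.38 − 7.48) = 10^0.90 = 7.943.
(a) Fraction as HOCl = 1 / (1 + 7.943) = 0.1118.
(a) OCl⁻ = (1 − 0.1118) × 6.86 ppm = 6.093 ppm.

(b) Volume: 103,000 US gal × 3.785 L/gal = 389,855 L.
(b) Moles of Na₂CO₃: 31,100 g ÷ 106 g/mol = 293.4 mol → 586.8 eq of alkalinity.
(b) As CaCO₃: 586.8 eq × 50 g/eq = 29,340 g.
(b) Rise: 29,340 g / 389,855 L × 1000 = 75.26 mg/L.

(a) 6.09 ppm; (b) 75.3 ppm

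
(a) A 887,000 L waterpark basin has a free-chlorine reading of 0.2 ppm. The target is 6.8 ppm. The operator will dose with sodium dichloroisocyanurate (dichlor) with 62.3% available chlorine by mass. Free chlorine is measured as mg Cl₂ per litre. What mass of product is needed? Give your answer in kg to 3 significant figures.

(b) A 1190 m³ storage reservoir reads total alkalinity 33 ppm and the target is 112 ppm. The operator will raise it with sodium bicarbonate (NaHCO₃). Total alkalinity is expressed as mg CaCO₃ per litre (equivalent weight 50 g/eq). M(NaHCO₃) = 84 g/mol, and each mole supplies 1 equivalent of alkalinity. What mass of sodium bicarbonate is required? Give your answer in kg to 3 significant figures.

(a) 9.40 kg; (b) 158 kg

(a) Chlorine deficit: 6.8 − 0.2 = 6.6 ppm = 6.6 mg/L as Cl₂.
(a) Cl₂ equivalent needed: 6.6 mg/L × 887,000 L = 5,854,000 mg = 5854 g.
(a) Product at 62.3% available chlorine: 5854 / 0.623 = 9397 g.

(b) Volume: 1190 m³ = 1,190,000 L.
(b) Alkalinity to add: (112 − 33) = 79 mg/L as CaCO₃ × 1,190,000 L = 94,010 g as CaCO₃.
(b) Equivalents: 94,010 g ÷ 50 g/eq = 1880 eq.
(b) NaHCO₃ supplies 1 eq per mole → 1880 mol.
(b) Mass: 1880 mol × 84 g/mol = 157,900 g.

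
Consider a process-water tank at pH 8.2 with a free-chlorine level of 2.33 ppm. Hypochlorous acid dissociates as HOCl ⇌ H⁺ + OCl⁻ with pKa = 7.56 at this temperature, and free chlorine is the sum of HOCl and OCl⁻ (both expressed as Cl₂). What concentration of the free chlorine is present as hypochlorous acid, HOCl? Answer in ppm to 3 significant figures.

[OCl⁻]/[HOCl] = 10^(pH − pKa) = 10^(8.2 − 7.56) = 10^0.64 = 4.365.
Fraction as HOCl = 1 / (1 + 4.365) = 0.1864.
HOCl = 0.1864 × 2.33 ppm = 0.4343 ppm.

0.434 ppm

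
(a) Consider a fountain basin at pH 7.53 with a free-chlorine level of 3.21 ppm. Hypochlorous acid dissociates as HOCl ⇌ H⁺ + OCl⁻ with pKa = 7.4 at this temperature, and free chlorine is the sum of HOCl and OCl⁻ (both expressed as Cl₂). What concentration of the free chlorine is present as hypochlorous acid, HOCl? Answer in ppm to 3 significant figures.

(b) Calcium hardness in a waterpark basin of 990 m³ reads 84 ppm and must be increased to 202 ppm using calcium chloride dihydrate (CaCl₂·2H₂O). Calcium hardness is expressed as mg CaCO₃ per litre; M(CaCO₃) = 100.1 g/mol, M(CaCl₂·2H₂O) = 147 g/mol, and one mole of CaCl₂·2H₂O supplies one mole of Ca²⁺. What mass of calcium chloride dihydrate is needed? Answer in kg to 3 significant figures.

(a) 1.37 ppm; (b) 172 kg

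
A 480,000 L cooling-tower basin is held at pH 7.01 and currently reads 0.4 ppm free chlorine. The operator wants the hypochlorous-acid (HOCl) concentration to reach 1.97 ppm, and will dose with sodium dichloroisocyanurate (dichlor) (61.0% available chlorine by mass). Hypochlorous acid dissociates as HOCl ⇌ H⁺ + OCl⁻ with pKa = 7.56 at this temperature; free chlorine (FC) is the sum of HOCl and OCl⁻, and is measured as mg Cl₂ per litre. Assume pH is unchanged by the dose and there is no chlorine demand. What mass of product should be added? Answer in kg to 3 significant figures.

[OCl⁻]/[HOCl] = 10^(pH − pKa) = 10^(7.01 − 7.56) = 0.2818; fraction as HOCl = 1/(1 + 0.2818) = 0.7801.
Free chlorine required for 1.97 ppm HOCl: 1.97 / 0.7801 = 2.525 ppm.
FC to add: 2.525 − 0.4 = 2.125 mg/L as Cl₂.
Cl₂ equivalent: 2.125 mg/L × 480,000 L = 1020 g.
Product at 61.0% available Cl: 1020 / 0.61 = 1672 g.

1.67 kg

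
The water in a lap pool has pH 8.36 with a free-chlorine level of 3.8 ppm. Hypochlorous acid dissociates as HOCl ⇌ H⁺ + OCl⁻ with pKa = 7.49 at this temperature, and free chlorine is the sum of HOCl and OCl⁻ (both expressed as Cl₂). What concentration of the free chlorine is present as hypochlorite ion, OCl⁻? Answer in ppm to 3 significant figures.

[OCl⁻]/[HOCl] = 10^(pH − pKa) = 10^(8.36 − 7.49) = 10^0.87 = 7.413.
Fraction as HOCl = 1 / (1 + 7.413) = 0.1189.
OCl⁻ = (1 − 0.1189) × 3.8 ppm = 3.348 ppm.

3.35 ppm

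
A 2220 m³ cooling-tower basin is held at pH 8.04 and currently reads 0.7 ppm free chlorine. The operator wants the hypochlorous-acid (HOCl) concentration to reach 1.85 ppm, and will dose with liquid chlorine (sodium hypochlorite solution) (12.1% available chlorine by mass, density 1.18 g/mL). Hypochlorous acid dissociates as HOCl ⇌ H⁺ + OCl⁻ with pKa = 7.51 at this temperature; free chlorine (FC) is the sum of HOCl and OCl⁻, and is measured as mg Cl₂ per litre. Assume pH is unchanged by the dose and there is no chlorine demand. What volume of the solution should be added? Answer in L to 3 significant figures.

115 L

Volume: 2220 m³ = 2,220,000 L.
[OCl⁻]/[HOCl] = 10^(pH − pKa) = 10^(8.04 − 7.51) = 3.388; fraction as HOCl = 1/(1 + 3.388) = 0.2279.
Free chlorine required for 1.85 ppm HOCl: 1.85 / 0.2279 = 8.119 ppm.
FC to add: 8.119 − 0.7 = 7.419 mg/L as Cl₂.
Cl₂ equivalent: 7.419 mg/L × 2,220,000 L = 16,470 g.
Product at 12.1% available Cl: 16,470 / 0.121 = 136,100 g.
Volume: 136,100 g ÷ 1.18 g/mL = 115,300 mL.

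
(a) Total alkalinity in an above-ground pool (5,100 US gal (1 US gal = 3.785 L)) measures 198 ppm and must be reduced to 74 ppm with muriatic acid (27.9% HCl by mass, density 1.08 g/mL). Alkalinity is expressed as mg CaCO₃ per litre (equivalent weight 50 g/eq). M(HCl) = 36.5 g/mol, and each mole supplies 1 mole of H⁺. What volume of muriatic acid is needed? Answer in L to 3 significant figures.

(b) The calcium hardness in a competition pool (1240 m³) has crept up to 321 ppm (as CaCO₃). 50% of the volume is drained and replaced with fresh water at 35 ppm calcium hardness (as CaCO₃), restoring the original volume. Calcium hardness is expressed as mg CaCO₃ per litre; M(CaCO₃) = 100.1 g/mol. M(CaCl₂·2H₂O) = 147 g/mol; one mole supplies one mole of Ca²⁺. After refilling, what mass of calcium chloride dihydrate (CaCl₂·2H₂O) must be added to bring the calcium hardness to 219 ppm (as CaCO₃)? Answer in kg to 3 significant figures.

(a) 5.80 L; (b) 74.7 kg

(a) Volume: 5,100 US gal × 3.785 L/gal = 19,304 L.
(a) Alkalinity to neutralize: (198 − 74) = 124 mg/L as CaCO₃ × 19,304 L = 2394 g as CaCO₃.
(a) Equivalents of H⁺ required: 2394 ÷ 50 g/eq = 47.87 eq = 47.87 mol HCl.
(a) Mass of HCl: 47.87 × 36.5 = 1747 g.
(a) Mass of 27.9% solution: 1747 / 0.279 = 6263 g.
(a) Volume: 6263 g ÷ 1.08 g/mL = 5799 mL.

(b) Volume: 1240 m³ = 1,240,000 L.
(b) After draining 50% and refilling: 321 × 0.50 + 35 × 0.50 = 178 ppm.
(b) Deficit to target: 219 − 178 = 41 mg/L.
(b) As CaCO₃: 41 mg/L × 1,240,000 L = 50,840 g; ÷ 100.1 = 507.9 mol Ca²⁺.
(b) Mass: 507.9 × 147 = 74,660 g.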